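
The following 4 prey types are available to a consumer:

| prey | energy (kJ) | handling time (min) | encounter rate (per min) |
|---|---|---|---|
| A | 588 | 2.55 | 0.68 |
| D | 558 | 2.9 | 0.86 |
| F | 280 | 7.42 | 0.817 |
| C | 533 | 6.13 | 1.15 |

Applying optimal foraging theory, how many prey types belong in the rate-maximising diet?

Profitabilities (E/h, kJ/min): A 231, D 192, C 86.9, F 37.7. Add prey in this order while the next type's profitability exceeds the intake rate on those already taken.
Rate on top 1: 146.2. D: 192 > 146.2 → include.
Rate on top 2: 168.3. C: 86.9 < 168.3 → exclude; stop.
Optimal diet: A, D — 2 of 4 types.

2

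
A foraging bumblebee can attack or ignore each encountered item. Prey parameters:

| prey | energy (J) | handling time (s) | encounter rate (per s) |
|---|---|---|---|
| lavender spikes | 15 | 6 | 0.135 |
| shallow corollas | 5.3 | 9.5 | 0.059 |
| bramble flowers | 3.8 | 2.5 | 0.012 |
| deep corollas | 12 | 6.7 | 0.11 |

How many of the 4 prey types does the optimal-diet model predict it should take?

E/h in descending order: lavender spikes 2.5, deep corollas 1.79, bramble flowers 1.52, shallow corollas 0.558 J/s. The optimal diet is the largest prefix of this list for which every included type satisfies E_i/h_i > R on the types above it.
Rate on top 1: 1.119. deep corollas: 1.79 > 1.119 → include.
Rate on top 2: 1.313. bramble flowers: 1.52 > 1.313 → include.
Rate on top 3: 1.316. shallow corollas: 0.558 < 1.316 → exclude; stop.
Optimal diet: lavender spikes, deep corollas, bramble flowers — 3 of 4 types.

3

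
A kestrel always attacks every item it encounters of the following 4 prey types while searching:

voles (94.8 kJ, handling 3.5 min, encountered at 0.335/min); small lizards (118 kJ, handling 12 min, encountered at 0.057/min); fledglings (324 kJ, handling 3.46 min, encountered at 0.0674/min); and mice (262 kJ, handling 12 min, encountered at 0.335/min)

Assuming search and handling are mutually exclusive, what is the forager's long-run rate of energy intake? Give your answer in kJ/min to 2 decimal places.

20.83 kJ/min

Energy encountered per unit search time: 0.335×94.8 + 0.057×118 + 0.0674×324 + 0.335×262 = 148.1 kJ/min.
Handling time per unit search time: 0.335×3.5 + 0.057×12 + 0.0674×3.46 + 0.335×12 = 6.11.
Rate = 148.1/(1 + 6.11) = 20.83 kJ/min.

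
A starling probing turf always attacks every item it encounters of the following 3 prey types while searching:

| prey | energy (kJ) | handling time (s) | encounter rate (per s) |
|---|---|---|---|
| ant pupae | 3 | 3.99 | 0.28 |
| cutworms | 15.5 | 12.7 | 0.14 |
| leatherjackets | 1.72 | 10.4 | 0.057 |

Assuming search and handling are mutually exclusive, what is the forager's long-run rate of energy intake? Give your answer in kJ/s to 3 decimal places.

Energy encountered per unit search time: 0.28×3 + 0.14×15.5 + 0.057×1.72 = 3.108 kJ/s.
Handling time per unit search time: 0.28×3.99 + 0.14×12.7 + 0.057×10.4 = 3.488.
Rate = 3.108/(1 + 3.488) = 0.6925 kJ/s.

0.693 kJ/s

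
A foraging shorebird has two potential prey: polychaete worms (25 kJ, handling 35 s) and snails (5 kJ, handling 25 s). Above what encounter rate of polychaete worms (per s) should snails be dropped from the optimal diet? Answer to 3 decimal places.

0.011 per s

The zero-one rule: include snails iff E₂/h₂ > λE₁/(1+λh₁). Equality gives the switch point.
λE₁h₂ = E₂ + λE₂h₁ ⇒ λ = E₂/(E₁h₂ − E₂h₁) = 5/(625 − 175) = 0.01111 per s.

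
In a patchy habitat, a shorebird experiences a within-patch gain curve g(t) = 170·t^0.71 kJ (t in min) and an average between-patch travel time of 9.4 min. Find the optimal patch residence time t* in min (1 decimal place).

Maximise g(t)/(T+t): set derivative to zero → g'(t)(T+t) = g(t).
g'(t) = 0.71·170·t^-0.29. Setting 0.71·170·t^-0.29 = 170·t^0.71/(9.4+t) gives 0.71(9.4+t) = t, so 0.29·t = 0.71×9.4.
t* = 0.71×9.4/0.29 = 23.01 min.

23.0 min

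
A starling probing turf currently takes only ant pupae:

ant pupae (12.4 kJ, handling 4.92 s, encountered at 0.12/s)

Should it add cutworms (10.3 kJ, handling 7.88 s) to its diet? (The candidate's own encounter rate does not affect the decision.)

Yes

Current rate: (0.12×12.4)/(1 + 0.12×4.92) = 0.9356 kJ/s.
cutworms: E/h = 10.3/7.88 = 1.307 kJ/s.
Since 1.307 > R, including cutworms increases the long-run rate.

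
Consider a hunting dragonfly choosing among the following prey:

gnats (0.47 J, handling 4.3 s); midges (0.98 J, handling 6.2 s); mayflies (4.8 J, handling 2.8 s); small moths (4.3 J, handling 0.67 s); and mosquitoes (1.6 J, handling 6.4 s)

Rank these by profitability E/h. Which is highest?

In descending order of E/h:
small moths: 4.3/0.67 = 6.42 J/s
mayflies: 4.8/2.8 = 1.71 J/s
mosquitoes: 1.6/6.4 = 0.25 J/s
midges: 0.98/6.2 = 0.158 J/s
gnats: 0.47/4.3 = 0.109 J/s

small moths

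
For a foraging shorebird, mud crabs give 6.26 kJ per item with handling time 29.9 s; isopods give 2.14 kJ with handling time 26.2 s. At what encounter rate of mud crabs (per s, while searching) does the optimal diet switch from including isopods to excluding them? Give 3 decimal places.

Drop isopods once their profitability E₂/h₂ falls below the rate achievable on mud crabs alone: E₂/h₂ = λE₁/(1 + λh₁).
Solve for λ: λE₁h₂ = E₂(1 + λh₁) → λ(E₁h₂ − E₂h₁) = E₂ → λ = E₂/(E₁h₂ − E₂h₁).
λ = 2.14/(6.26×26.2 − 2.14×29.9) = 2.14/100 = 0.02139 per s.

0.021 per s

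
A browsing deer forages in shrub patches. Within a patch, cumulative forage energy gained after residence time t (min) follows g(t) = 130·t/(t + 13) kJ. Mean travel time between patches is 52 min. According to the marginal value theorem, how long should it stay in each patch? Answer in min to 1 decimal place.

Optimal t* satisfies g'(t*) = g(t*)/(T + t*).
g'(t) = 130·13/(t + 13)². Setting 130·13/(t+13)² = 130t/[(t+13)(52+t)] gives 13(52+t) = t(t+13), so t² = 13×52 = 676.
t* = √676 = 26 min.

26.0 min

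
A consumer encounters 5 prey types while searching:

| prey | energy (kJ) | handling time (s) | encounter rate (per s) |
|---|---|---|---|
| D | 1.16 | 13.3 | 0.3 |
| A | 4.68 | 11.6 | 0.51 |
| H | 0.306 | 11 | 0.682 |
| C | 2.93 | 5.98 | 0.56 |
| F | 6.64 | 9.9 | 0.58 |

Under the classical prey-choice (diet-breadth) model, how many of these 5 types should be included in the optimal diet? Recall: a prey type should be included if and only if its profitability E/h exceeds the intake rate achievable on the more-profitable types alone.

1

Profitabilities (E/h, kJ/s): F 0.671, C 0.49, A 0.403, D 0.0872, H 0.0278. Add prey in this order while the next type's profitability exceeds the intake rate on those already taken.
Rate on top 1: 0.5712. C: 0.49 < 0.5712 → exclude; stop.
Optimal diet: F — 1 of 5 types.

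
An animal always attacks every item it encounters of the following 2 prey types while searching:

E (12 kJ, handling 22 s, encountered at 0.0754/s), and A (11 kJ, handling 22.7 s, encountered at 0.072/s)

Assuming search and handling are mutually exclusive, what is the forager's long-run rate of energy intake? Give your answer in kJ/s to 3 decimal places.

0.395 kJ/s

Energy encountered per unit search time: 0.0754×12 + 0.072×11 = 1.697 kJ/s.
Handling time per unit search time: 0.0754×22 + 0.072×22.7 = 3.293.
Rate = 1.697/(1 + 3.293) = 0.3952 kJ/s.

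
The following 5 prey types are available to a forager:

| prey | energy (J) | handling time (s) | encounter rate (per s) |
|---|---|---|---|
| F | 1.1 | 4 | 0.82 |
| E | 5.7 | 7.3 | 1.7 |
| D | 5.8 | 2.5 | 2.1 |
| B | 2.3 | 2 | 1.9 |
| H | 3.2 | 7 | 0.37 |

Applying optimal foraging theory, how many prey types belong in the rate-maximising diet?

E/h in descending order: D 2.32, B 1.15, E 0.781, H 0.457, F 0.275 J/s. The optimal diet is the largest prefix of this list for which every included type satisfies E_i/h_i > R on the types above it.
Rate on top 1: 1.949. B: 1.15 < 1.949 → exclude; stop.
Optimal diet: D — 1 of 5 types.

1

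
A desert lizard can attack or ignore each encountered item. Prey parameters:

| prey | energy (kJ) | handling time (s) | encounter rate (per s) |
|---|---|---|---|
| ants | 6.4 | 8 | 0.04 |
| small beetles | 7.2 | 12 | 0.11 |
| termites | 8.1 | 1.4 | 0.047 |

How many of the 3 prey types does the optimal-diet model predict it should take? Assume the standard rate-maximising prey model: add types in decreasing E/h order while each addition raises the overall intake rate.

Profitabilities (E/h, kJ/s): termites 5.79, ants 0.8, small beetles 0.6. Add prey in this order while the next type's profitability exceeds the intake rate on those already taken.
Rate on top 1: 0.3572. ants: 0.8 > 0.3572 → include.
Rate on top 2: 0.4594. small beetles: 0.6 > 0.4594 → include.
Optimal diet: termites, ants, small beetles — 3 of 3 types.

3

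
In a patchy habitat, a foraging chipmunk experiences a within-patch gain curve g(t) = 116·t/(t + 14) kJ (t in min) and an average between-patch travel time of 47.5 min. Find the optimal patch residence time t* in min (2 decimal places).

By the marginal value theorem, leave when the instantaneous gain rate g'(t) equals the habitat-wide average g(t)/(T + t).
g'(t) = 116·14/(t + 14)². Setting 116·14/(t+14)² = 116t/[(t+14)(47.5+t)] gives 14(47.5+t) = t(t+14), so t² = 14×47.5 = 665.
t* = √665 = 25.79 min.

25.79 min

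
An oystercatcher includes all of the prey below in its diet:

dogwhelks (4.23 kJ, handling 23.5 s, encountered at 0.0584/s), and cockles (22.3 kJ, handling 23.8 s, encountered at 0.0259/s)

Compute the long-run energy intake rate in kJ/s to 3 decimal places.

0.276 kJ/s

Energy encountered per unit search time: 0.0584×4.23 + 0.0259×22.3 = 0.8246 kJ/s.
Handling time per unit search time: 0.0584×23.5 + 0.0259×23.8 = 1.989.
Rate = 0.8246/(1 + 1.989) = 0.2759 kJ/s.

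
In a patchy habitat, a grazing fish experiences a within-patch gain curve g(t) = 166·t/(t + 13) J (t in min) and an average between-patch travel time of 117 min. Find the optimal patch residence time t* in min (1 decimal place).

39.0 min

By the marginal value theorem, leave when the instantaneous gain rate g'(t) equals the habitat-wide average g(t)/(T + t).
g'(t) = 166·13/(t + 13)². Setting 166·13/(t+13)² = 166t/[(t+13)(117+t)] gives 13(117+t) = t(t+13), so t² = 13×117 = 1521.
t* = √1521 = 39 min.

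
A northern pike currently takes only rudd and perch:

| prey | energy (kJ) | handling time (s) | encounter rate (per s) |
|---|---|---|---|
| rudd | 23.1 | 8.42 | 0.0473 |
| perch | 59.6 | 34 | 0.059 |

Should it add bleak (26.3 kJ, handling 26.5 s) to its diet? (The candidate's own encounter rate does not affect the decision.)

Current rate: (0.0473×23.1 + 0.059×59.6)/(1 + 0.0473×8.42 + 0.059×34) = 1.354 kJ/s.
Profitability of bleak: 26.3/26.5 = 0.9925 kJ/s.
Since 0.9925 < R, time spent handling bleak is better spent searching.

No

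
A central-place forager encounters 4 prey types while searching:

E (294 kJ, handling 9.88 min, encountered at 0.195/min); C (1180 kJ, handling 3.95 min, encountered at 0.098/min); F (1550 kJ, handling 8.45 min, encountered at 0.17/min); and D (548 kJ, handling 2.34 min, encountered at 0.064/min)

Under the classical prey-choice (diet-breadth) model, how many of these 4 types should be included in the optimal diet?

Profitabilities (E/h, kJ/min): C 299, D 234, F 183, E 29.8. Add prey in this order while the next type's profitability exceeds the intake rate on those already taken.
Rate on top 1: 83.37. D: 234 > 83.37 → include.
Rate on top 2: 98.06. F: 183 > 98.06 → include.
Rate on top 3: 139.3. E: 29.8 < 139.3 → exclude; stop.
Optimal diet: C, D, F — 3 of 4 types.

3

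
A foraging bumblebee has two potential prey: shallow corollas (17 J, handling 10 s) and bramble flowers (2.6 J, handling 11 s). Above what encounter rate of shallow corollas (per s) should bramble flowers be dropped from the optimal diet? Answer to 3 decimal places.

The zero-one rule: include bramble flowers iff E₂/h₂ > λE₁/(1+λh₁). Equality gives the switch point.
λE₁h₂ = E₂ + λE₂h₁ ⇒ λ = E₂/(E₁h₂ − E₂h₁) = 2.6/(187 − 26) = 0.01615 per s.

0.016 per s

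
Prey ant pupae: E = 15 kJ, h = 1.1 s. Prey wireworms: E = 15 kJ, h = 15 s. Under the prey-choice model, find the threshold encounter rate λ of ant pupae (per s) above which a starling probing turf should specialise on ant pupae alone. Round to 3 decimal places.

0.072 per s

The zero-one rule: include wireworms iff E₂/h₂ > λE₁/(1+λh₁). Equality gives the switch point.
λE₁h₂ = E₂ + λE₂h₁ ⇒ λ = E₂/(E₁h₂ − E₂h₁) = 15/(225 − 16.5) = 0.07194 per s.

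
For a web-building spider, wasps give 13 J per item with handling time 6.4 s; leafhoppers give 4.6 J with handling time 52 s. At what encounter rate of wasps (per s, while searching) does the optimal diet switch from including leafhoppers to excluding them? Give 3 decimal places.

Drop leafhoppers once their profitability E₂/h₂ falls below the rate achievable on wasps alone: E₂/h₂ = λE₁/(1 + λh₁).
Solve for λ: λE₁h₂ = E₂(1 + λh₁) → λ(E₁h₂ − E₂h₁) = E₂ → λ = E₂/(E₁h₂ − E₂h₁).
λ = 4.6/(13×52 − 4.6×6.4) = 4.6/646.6 = 0.007115 per s.

0.007 per s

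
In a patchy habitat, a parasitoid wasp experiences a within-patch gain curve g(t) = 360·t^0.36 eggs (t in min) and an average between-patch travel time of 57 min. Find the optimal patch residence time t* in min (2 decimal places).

32.06 min

Optimal t* satisfies g'(t*) = g(t*)/(T + t*).
g'(t) = 0.36·360·t^-0.64. Setting 0.36·360·t^-0.64 = 360·t^0.36/(57+t) gives 0.36(57+t) = t, so 0.64·t = 0.36×57.
t* = 0.36×57/0.64 = 32.06 min.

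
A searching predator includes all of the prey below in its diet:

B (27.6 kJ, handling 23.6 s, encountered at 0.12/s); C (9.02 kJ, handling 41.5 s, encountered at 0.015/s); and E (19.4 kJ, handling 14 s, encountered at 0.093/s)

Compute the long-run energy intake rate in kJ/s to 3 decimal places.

0.912 kJ/s

R = (0.12×27.6 + 0.015×9.02 + 0.093×19.4) / (1 + 0.12×23.6 + 0.015×41.5 + 0.093×14) = 5.252/5.756 = 0.9123 kJ/s.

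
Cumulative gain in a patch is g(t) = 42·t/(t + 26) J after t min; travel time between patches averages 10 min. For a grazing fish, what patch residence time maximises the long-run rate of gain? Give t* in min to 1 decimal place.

16.1 min

Optimal t* satisfies g'(t*) = g(t*)/(T + t*).
g'(t) = 42·26/(t + 26)². Setting 42·26/(t+26)² = 42t/[(t+26)(10+t)] gives 26(10+t) = t(t+26), so t² = 26×10 = 260.
t* = √260 = 16.12 min.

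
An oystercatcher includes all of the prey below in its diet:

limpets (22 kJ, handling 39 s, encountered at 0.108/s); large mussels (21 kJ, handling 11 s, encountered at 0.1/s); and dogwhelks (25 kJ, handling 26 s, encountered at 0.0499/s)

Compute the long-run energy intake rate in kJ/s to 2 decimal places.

Energy encountered per unit search time: 0.108×22 + 0.1×21 + 0.0499×25 = 5.723 kJ/s.
Handling time per unit search time: 0.108×39 + 0.1×11 + 0.0499×26 = 6.609.
Rate = 5.723/(1 + 6.609) = 0.7522 kJ/s.

0.75 kJ/s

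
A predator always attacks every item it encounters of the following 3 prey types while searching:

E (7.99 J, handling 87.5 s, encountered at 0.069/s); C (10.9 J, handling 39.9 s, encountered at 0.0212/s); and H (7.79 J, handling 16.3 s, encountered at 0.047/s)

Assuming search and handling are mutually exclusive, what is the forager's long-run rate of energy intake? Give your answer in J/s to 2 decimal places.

R = Σλ_iE_i / (1 + Σλ_ih_i)
Numerator: 0.069×7.99 + 0.0212×10.9 + 0.047×7.79 = 1.149
Denominator: 1 + 0.069×87.5 + 0.0212×39.9 + 0.047×16.3 = 8.649
R = 1.149/8.649 = 0.1328 J/s

0.13 J/s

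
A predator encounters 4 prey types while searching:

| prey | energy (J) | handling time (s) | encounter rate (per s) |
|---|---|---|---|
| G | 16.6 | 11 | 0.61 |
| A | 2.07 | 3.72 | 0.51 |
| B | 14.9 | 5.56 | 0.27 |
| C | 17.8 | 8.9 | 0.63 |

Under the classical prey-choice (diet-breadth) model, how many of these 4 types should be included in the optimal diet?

E/h in descending order: B 2.68, C 2, G 1.51, A 0.556 J/s. The optimal diet is the largest prefix of this list for which every included type satisfies E_i/h_i > R on the types above it.
Rate on top 1: 1.608. C: 2 > 1.608 → include.
Rate on top 2: 1.879. G: 1.51 < 1.879 → exclude; stop.
Optimal diet: B, C — 2 of 4 types.

2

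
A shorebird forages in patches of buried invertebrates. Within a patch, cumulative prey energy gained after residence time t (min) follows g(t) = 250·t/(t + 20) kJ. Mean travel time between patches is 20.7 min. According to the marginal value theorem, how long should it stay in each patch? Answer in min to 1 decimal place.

20.3 min

By the marginal value theorem, leave when the instantaneous gain rate g'(t) equals the habitat-wide average g(t)/(T + t).
g'(t) = 250·20/(t + 20)². Setting 250·20/(t+20)² = 250t/[(t+20)(20.7+t)] gives 20(20.7+t) = t(t+20), so t² = 20×20.7 = 414.
t* = √414 = 20.35 min.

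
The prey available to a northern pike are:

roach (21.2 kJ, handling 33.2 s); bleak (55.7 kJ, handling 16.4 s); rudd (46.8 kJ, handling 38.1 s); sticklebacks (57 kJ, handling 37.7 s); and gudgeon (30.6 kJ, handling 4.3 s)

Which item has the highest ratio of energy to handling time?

gudgeon

Profitability E/h (kJ/s): roach = 21.2/33.2 = 0.639, bleak = 55.7/16.4 = 3.4, rudd = 46.8/38.1 = 1.23, sticklebacks = 57/37.7 = 1.51, gudgeon = 30.6/4.3 = 7.12.
Ranked: gudgeon > bleak > sticklebacks > rudd > roach.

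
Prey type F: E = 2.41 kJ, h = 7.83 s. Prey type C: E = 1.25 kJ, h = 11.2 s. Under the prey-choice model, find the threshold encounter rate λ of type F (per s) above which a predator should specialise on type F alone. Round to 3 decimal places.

0.073 per s

Drop type C once their profitability E₂/h₂ falls below the rate achievable on type F alone: E₂/h₂ = λE₁/(1 + λh₁).
Solve for λ: λE₁h₂ = E₂(1 + λh₁) → λ(E₁h₂ − E₂h₁) = E₂ → λ = E₂/(E₁h₂ − E₂h₁).
λ = 1.25/(2.41×11.2 − 1.25×7.83) = 1.25/17.2 = 0.07266 per s.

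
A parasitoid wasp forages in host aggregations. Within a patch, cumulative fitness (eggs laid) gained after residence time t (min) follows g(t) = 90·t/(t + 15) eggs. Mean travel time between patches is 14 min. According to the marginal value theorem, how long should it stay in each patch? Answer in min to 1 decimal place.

14.5 min

Optimal t* satisfies g'(t*) = g(t*)/(T + t*).
g'(t) = 90·15/(t + 15)². Setting 90·15/(t+15)² = 90t/[(t+15)(14+t)] gives 15(14+t) = t(t+15), so t² = 15×14 = 210.
t* = √210 = 14.49 min.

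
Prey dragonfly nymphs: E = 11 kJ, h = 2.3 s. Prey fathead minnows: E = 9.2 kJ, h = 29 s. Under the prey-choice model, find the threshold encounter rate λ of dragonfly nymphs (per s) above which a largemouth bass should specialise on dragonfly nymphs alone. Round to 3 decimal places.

The zero-one rule: include fathead minnows iff E₂/h₂ > λE₁/(1+λh₁). Equality gives the switch point.
λE₁h₂ = E₂ + λE₂h₁ ⇒ λ = E₂/(E₁h₂ − E₂h₁) = 9.2/(319 − 21.16) = 0.03089 per s.

0.031 per s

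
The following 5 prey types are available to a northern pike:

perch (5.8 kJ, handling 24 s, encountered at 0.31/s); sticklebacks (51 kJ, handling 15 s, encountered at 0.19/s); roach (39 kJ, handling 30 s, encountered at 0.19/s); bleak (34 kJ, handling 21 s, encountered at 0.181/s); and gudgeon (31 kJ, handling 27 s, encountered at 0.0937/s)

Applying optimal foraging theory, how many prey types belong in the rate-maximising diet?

1

Profitabilities (E/h, kJ/s): sticklebacks 3.4, bleak 1.62, roach 1.3, gudgeon 1.15, perch 0.242. Add prey in this order while the next type's profitability exceeds the intake rate on those already taken.
Rate on top 1: 2.517. bleak: 1.62 < 2.517 → exclude; stop.
Optimal diet: sticklebacks — 1 of 5 types.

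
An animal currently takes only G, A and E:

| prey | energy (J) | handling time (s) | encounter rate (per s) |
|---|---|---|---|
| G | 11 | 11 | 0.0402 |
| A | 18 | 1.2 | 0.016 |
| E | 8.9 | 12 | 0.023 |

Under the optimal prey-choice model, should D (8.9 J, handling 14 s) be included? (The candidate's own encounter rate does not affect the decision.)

Yes

Current rate: (0.0402×11 + 0.016×18 + 0.023×8.9)/(1 + 0.0402×11 + 0.016×1.2 + 0.023×12) = 0.5381 J/s.
D: E/h = 8.9/14 = 0.6357 J/s.
0.6357 > 0.5381, so adding D raises the average — include it.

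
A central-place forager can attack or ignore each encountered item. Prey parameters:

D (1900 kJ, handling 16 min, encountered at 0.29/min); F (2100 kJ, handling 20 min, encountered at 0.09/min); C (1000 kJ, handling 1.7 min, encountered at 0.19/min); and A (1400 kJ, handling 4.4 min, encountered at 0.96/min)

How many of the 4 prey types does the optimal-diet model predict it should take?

2

E/h in descending order: C 588, A 318, D 119, F 105 kJ/min. The optimal diet is the largest prefix of this list for which every included type satisfies E_i/h_i > R on the types above it.
Rate on top 1: 143.6. A: 318 > 143.6 → include.
Rate on top 2: 276.5. D: 119 < 276.5 → exclude; stop.
Optimal diet: C, A — 2 of 4 types.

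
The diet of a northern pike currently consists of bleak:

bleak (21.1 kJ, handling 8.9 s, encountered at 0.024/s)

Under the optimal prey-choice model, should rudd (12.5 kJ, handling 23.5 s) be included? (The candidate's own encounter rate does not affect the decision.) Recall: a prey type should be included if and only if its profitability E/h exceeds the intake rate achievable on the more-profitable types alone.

On bleak alone, R = ΣλE/(1+Σλh) = 0.5064/1.214 = 0.4173 kJ/s.
Profitability of rudd: 12.5/23.5 = 0.5319 kJ/s.
0.5319 > 0.4173, so adding rudd raises the average — include it.

Yes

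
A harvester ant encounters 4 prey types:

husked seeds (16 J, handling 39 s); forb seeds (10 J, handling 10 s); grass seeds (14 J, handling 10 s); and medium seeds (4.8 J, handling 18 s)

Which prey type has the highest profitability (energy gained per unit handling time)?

Profitability E/h (J/s): husked seeds = 16/39 = 0.41, forb seeds = 10/10 = 1, grass seeds = 14/10 = 1.4, medium seeds = 4.8/18 = 0.267.
Ranked: grass seeds > forb seeds > husked seeds > medium seeds.

grass seeds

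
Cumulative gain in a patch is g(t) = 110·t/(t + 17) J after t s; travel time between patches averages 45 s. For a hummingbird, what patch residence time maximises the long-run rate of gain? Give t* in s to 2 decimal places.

27.66 s

Maximise g(t)/(T+t): set derivative to zero → g'(t)(T+t) = g(t).
g'(t) = 110·17/(t + 17)². Setting 110·17/(t+17)² = 110t/[(t+17)(45+t)] gives 17(45+t) = t(t+17), so t² = 17×45 = 765.
t* = √765 = 27.66 s.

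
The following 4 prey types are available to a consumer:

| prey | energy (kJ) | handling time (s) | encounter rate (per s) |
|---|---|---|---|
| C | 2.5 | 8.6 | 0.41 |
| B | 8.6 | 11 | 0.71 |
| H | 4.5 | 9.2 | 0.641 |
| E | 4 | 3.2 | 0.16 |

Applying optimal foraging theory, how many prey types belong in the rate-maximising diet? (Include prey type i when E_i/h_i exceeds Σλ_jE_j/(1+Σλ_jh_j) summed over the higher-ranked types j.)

Profitabilities (E/h, kJ/s): E 1.25, B 0.782, H 0.489, C 0.291. Add prey in this order while the next type's profitability exceeds the intake rate on those already taken.
Rate on top 1: 0.4233. B: 0.782 > 0.4233 → include.
Rate on top 2: 0.7237. H: 0.489 < 0.7237 → exclude; stop.
Optimal diet: E, B — 2 of 4 types.

2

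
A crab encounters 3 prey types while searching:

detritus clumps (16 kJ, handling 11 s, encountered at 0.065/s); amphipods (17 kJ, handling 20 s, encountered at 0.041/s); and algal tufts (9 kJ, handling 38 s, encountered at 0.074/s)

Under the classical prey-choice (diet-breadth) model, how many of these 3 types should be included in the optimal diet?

Profitabilities (E/h, kJ/s): detritus clumps 1.45, amphipods 0.85, algal tufts 0.237. Add prey in this order while the next type's profitability exceeds the intake rate on those already taken.
Rate on top 1: 0.6064. amphipods: 0.85 > 0.6064 → include.
Rate on top 2: 0.6852. algal tufts: 0.237 < 0.6852 → exclude; stop.
Optimal diet: detritus clumps, amphipods — 2 of 3 types.

2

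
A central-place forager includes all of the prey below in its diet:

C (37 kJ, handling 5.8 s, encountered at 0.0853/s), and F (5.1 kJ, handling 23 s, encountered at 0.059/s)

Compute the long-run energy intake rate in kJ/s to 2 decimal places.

R = Σλ_iE_i / (1 + Σλ_ih_i)
Numerator: 0.0853×37 + 0.059×5.1 = 3.457
Denominator: 1 + 0.0853×5.8 + 0.059×23 = 2.852
R = 3.457/2.852 = 1.212 kJ/s

1.21 kJ/s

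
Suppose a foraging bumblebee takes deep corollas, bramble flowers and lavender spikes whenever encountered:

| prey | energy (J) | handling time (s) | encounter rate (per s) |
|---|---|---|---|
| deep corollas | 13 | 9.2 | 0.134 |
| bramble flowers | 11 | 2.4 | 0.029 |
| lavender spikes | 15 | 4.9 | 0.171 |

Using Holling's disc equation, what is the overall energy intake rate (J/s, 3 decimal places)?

R = Σλ_iE_i / (1 + Σλ_ih_i)
Numerator: 0.134×13 + 0.029×11 + 0.171×15 = 4.626
Denominator: 1 + 0.134×9.2 + 0.029×2.4 + 0.171×4.9 = 3.14
R = 4.626/3.14 = 1.473 J/s

1.473 J/s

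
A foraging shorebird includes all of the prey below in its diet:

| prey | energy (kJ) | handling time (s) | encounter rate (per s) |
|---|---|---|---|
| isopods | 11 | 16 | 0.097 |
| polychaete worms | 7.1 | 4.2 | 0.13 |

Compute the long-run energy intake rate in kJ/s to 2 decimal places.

R = (0.097×11 + 0.13×7.1) / (1 + 0.097×16 + 0.13×4.2) = 1.99/3.098 = 0.6423 kJ/s.

0.64 kJ/s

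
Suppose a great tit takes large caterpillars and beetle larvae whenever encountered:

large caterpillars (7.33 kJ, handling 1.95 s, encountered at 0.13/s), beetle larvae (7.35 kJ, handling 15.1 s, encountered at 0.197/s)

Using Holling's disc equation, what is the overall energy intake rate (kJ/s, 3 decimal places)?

R = Σλ_iE_i / (1 + Σλ_ih_i)
Numerator: 0.13×7.33 + 0.197×7.35 = 2.401
Denominator: 1 + 0.13×1.95 + 0.197×15.1 = 4.228
R = 2.401/4.228 = 0.5678 kJ/s

0.568 kJ/s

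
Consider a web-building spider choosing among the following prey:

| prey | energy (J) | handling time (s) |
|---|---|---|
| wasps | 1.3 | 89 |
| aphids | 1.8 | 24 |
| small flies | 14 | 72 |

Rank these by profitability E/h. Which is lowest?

In descending order of E/h:
small flies: 14/72 = 0.194 J/s
aphids: 1.8/24 = 0.075 J/s
wasps: 1.3/89 = 0.0146 J/s

wasps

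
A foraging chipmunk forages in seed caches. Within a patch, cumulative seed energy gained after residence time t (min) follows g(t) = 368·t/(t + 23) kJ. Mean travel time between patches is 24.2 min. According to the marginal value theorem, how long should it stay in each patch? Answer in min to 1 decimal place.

23.6 min

By the marginal value theorem, leave when the instantaneous gain rate g'(t) equals the habitat-wide average g(t)/(T + t).
g'(t) = 368·23/(t + 23)². Setting 368·23/(t+23)² = 368t/[(t+23)(24.2+t)] gives 23(24.2+t) = t(t+23), so t² = 23×24.2 = 556.6.
t* = √556.6 = 23.59 min.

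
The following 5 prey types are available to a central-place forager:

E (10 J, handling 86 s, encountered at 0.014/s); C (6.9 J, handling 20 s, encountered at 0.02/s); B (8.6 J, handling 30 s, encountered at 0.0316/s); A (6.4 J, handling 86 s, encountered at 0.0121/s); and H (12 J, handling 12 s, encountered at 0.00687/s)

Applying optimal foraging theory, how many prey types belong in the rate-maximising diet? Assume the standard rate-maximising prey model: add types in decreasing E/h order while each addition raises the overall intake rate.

3

Profitabilities (E/h, J/s): H 1, C 0.345, B 0.287, E 0.116, A 0.0744. Add prey in this order while the next type's profitability exceeds the intake rate on those already taken.
Rate on top 1: 0.07616. C: 0.345 > 0.07616 → include.
Rate on top 2: 0.1487. B: 0.287 > 0.1487 → include.
Rate on top 3: 0.2025. E: 0.116 < 0.2025 → exclude; stop.
Optimal diet: H, C, B — 3 of 5 types.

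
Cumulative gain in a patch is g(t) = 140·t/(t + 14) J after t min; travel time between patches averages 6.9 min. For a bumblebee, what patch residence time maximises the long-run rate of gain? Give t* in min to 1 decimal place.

Optimal t* satisfies g'(t*) = g(t*)/(T + t*).
g'(t) = 140·14/(t + 14)². Setting 140·14/(t+14)² = 140t/[(t+14)(6.9+t)] gives 14(6.9+t) = t(t+14), so t² = 14×6.9 = 96.6.
t* = √96.6 = 9.829 min.

9.8 min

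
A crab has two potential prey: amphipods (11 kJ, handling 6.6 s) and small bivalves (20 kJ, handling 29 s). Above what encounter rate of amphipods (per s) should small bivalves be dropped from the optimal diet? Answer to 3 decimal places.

At the threshold, the rate on amphipods alone equals the profitability of small bivalves: λ·11/(1 + λ·6.6) = 20/29 = 0.6897.
Rearranging, λ(11 − 0.6897×6.6) = 0.6897, so λ = 0.6897/6.448 = 0.107 per s.

0.107 per s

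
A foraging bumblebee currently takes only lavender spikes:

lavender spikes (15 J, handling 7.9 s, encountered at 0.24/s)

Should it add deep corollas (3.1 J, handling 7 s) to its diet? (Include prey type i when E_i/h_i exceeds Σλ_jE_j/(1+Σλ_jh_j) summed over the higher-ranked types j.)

No

Intake rate on the current diet: R = (0.24×15) / (1 + 0.24×7.9) = 3.6/2.896 = 1.243 J/s.
deep corollas: E/h = 3.1/7 = 0.4429 J/s.
0.4429 < 1.243, so adding deep corollas would lower the average — exclude it.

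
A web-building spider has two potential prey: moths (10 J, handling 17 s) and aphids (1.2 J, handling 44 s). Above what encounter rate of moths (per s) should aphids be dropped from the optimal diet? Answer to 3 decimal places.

0.003 per s

Drop aphids once their profitability E₂/h₂ falls below the rate achievable on moths alone: E₂/h₂ = λE₁/(1 + λh₁).
Solve for λ: λE₁h₂ = E₂(1 + λh₁) → λ(E₁h₂ − E₂h₁) = E₂ → λ = E₂/(E₁h₂ − E₂h₁).
λ = 1.2/(10×44 − 1.2×17) = 1.2/419.6 = 0.00286 per s.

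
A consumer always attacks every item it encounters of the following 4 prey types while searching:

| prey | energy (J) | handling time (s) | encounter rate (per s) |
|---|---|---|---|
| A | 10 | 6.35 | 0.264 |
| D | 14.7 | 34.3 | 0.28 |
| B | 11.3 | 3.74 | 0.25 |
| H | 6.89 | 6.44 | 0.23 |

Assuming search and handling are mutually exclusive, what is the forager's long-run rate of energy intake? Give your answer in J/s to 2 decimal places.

0.76 J/s

R = (0.264×10 + 0.28×14.7 + 0.25×11.3 + 0.23×6.89) / (1 + 0.264×6.35 + 0.28×34.3 + 0.25×3.74 + 0.23×6.44) = 11.17/14.7 = 0.7597 J/s.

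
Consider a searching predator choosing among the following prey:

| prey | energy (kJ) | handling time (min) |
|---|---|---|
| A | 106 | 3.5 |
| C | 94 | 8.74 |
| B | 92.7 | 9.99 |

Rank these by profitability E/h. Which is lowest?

B

In descending order of E/h:
A: 106/3.5 = 30.3 kJ/min
C: 94/8.74 = 10.8 kJ/min
B: 92.7/9.99 = 9.28 kJ/min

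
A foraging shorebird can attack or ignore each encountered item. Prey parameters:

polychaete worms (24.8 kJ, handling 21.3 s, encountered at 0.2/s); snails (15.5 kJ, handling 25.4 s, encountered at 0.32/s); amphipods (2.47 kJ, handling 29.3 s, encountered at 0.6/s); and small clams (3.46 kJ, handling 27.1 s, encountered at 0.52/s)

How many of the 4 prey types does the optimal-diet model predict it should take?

Rank by E/h (kJ/s): polychaete worms 1.16, snails 0.61, small clams 0.128, amphipods 0.0843. Include each in turn until the next type's E/h falls below the running intake rate.
Rate on top 1: 0.943. snails: 0.61 < 0.943 → exclude; stop.
Optimal diet: polychaete worms — 1 of 4 types.

1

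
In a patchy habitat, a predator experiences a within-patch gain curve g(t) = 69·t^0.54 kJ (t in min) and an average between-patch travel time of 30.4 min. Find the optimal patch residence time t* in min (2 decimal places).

Maximise g(t)/(T+t): set derivative to zero → g'(t)(T+t) = g(t).
g'(t) = 0.54·69·t^-0.46. Setting 0.54·69·t^-0.46 = 69·t^0.54/(30.4+t) gives 0.54(30.4+t) = t, so 0.46·t = 0.54×30.4.
t* = 0.54×30.4/0.46 = 35.69 min.

35.69 min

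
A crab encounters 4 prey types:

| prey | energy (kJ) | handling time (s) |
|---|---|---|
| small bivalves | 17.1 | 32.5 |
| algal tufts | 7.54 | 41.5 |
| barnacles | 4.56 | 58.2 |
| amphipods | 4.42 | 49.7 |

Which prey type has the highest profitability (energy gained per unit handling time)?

Profitability E/h (kJ/s): small bivalves = 17.1/32.5 = 0.526, algal tufts = 7.54/41.5 = 0.182, barnacles = 4.56/58.2 = 0.0784, amphipods = 4.42/49.7 = 0.0889.
Ranked: small bivalves > algal tufts > amphipods > barnacles.

small bivalves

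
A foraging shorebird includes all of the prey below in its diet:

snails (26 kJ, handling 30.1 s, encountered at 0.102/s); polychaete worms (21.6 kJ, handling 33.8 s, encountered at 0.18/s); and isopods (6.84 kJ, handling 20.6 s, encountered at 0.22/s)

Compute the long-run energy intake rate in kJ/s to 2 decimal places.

0.55 kJ/s

R = Σλ_iE_i / (1 + Σλ_ih_i)
Numerator: 0.102×26 + 0.18×21.6 + 0.22×6.84 = 8.045
Denominator: 1 + 0.102×30.1 + 0.18×33.8 + 0.22×20.6 = 14.69
R = 8.045/14.69 = 0.5478 kJ/s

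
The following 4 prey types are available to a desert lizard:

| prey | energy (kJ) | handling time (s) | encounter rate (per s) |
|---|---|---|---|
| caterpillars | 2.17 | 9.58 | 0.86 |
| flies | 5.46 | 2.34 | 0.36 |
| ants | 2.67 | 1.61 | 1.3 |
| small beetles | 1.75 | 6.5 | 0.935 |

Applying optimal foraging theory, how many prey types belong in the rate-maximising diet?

Profitabilities (E/h, kJ/s): flies 2.33, ants 1.66, small beetles 0.269, caterpillars 0.227. Add prey in this order while the next type's profitability exceeds the intake rate on those already taken.
Rate on top 1: 1.067. ants: 1.66 > 1.067 → include.
Rate on top 2: 1.381. small beetles: 0.269 < 1.381 → exclude; stop.
Optimal diet: flies, ants — 2 of 4 types.

2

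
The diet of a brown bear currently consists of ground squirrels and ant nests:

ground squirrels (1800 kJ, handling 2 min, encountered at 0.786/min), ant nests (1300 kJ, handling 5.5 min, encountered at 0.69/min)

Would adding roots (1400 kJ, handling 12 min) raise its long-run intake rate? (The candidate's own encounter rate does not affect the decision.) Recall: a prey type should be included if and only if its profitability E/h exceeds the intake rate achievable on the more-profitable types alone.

No

Intake rate on the current diet: R = (0.786×1800 + 0.69×1300) / (1 + 0.786×2 + 0.69×5.5) = 2312/6.367 = 363.1 kJ/min.
roots: E/h = 1400/12 = 116.7 kJ/min.
Since 116.7 < R, time spent handling roots is better spent searching.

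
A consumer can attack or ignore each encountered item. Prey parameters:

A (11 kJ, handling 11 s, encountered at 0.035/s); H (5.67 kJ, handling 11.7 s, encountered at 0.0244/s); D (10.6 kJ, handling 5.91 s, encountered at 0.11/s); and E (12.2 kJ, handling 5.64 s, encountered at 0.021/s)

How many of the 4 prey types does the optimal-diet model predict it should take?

Rank by E/h (kJ/s): E 2.16, D 1.79, A 1, H 0.485. Include each in turn until the next type's E/h falls below the running intake rate.
Rate on top 1: 0.2291. D: 1.79 > 0.2291 → include.
Rate on top 2: 0.8042. A: 1 > 0.8042 → include.
Rate on top 3: 0.8392. H: 0.485 < 0.8392 → exclude; stop.
Optimal diet: E, D, A — 3 of 4 types.

3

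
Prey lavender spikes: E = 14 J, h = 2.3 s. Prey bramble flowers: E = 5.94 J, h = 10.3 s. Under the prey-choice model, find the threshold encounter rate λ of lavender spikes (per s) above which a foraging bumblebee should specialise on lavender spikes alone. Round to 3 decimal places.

At the threshold, the rate on lavender spikes alone equals the profitability of bramble flowers: λ·14/(1 + λ·2.3) = 5.94/10.3 = 0.5767.
Rearranging, λ(14 − 0.5767×2.3) = 0.5767, so λ = 0.5767/12.67 = 0.0455 per s.

0.046 per s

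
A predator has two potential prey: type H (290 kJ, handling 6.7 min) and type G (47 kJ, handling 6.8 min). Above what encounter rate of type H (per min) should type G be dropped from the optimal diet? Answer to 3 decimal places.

0.028 per min

At the threshold, the rate on type H alone equals the profitability of type G: λ·290/(1 + λ·6.7) = 47/6.8 = 6.912.
Rearranging, λ(290 − 6.912×6.7) = 6.912, so λ = 6.912/243.7 = 0.02836 per min.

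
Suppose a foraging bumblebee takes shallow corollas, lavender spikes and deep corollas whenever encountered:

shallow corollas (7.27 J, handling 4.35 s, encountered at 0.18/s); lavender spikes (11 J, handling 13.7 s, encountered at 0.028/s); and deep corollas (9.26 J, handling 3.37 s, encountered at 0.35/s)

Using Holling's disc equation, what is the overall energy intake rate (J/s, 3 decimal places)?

R = (0.18×7.27 + 0.028×11 + 0.35×9.26) / (1 + 0.18×4.35 + 0.028×13.7 + 0.35×3.37) = 4.858/3.346 = 1.452 J/s.

1.452 J/s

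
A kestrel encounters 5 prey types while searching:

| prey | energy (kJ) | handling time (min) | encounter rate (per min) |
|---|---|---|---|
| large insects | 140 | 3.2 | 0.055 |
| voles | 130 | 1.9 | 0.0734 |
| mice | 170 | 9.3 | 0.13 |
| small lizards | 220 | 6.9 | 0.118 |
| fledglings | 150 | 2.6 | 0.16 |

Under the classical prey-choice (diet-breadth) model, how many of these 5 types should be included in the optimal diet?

4

E/h in descending order: voles 68.4, fledglings 57.7, large insects 43.8, small lizards 31.9, mice 18.3 kJ/min. The optimal diet is the largest prefix of this list for which every included type satisfies E_i/h_i > R on the types above it.
Rate on top 1: 8.374. fledglings: 57.7 > 8.374 → include.
Rate on top 2: 21.56. large insects: 43.8 > 21.56 → include.
Rate on top 3: 23.82. small lizards: 31.9 > 23.82 → include.
Rate on top 4: 26.4. mice: 18.3 < 26.4 → exclude; stop.
Optimal diet: voles, fledglings, large insects, small lizards — 4 of 5 types.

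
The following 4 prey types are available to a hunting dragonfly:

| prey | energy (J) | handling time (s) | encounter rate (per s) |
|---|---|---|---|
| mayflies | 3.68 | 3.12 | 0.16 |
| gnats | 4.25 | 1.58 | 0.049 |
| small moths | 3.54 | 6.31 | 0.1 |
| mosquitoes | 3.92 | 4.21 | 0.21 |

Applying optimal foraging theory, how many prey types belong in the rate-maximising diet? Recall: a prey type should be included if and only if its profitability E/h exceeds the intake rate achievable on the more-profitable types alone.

3

Rank by E/h (J/s): gnats 2.69, mayflies 1.18, mosquitoes 0.931, small moths 0.561. Include each in turn until the next type's E/h falls below the running intake rate.
Rate on top 1: 0.1933. mayflies: 1.18 > 0.1933 → include.
Rate on top 2: 0.5055. mosquitoes: 0.931 > 0.5055 → include.
Rate on top 3: 0.6584. small moths: 0.561 < 0.6584 → exclude; stop.
Optimal diet: gnats, mayflies, mosquitoes — 3 of 4 types.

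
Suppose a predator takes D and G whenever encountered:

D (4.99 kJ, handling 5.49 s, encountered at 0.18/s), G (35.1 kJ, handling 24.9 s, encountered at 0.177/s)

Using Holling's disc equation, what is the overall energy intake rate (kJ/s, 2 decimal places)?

Energy encountered per unit search time: 0.18×4.99 + 0.177×35.1 = 7.111 kJ/s.
Handling time per unit search time: 0.18×5.49 + 0.177×24.9 = 5.395.
Rate = 7.111/(1 + 5.395) = 1.112 kJ/s.

1.11 kJ/s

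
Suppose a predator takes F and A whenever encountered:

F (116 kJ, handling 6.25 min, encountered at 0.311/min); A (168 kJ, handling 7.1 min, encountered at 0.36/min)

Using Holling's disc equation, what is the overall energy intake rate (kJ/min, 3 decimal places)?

17.556 kJ/min

Energy encountered per unit search time: 0.311×116 + 0.36×168 = 96.56 kJ/min.
Handling time per unit search time: 0.311×6.25 + 0.36×7.1 = 4.5.
Rate = 96.56/(1 + 4.5) = 17.56 kJ/min.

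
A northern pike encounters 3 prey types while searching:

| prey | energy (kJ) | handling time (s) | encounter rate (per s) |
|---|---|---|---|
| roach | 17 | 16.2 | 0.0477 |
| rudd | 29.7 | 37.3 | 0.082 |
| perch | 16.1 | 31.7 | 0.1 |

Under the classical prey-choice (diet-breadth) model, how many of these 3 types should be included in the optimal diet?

2

E/h in descending order: roach 1.05, rudd 0.796, perch 0.508 kJ/s. The optimal diet is the largest prefix of this list for which every included type satisfies E_i/h_i > R on the types above it.
Rate on top 1: 0.4574. rudd: 0.796 > 0.4574 → include.
Rate on top 2: 0.6719. perch: 0.508 < 0.6719 → exclude; stop.
Optimal diet: roach, rudd — 2 of 3 types.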